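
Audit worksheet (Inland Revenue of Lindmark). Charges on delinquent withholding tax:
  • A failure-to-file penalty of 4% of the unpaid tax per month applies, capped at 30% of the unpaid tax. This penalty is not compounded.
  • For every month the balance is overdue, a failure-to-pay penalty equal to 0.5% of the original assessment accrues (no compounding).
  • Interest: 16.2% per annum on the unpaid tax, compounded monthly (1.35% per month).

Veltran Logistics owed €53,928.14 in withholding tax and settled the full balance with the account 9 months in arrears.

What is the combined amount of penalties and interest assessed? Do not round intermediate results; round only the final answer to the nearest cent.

€25,522.67

Failure-to-file: 9 × 4% × €53,928.14 = €19,414.13…, capped at 30% × €53,928.14 = €16,178.44…
Failure-to-pay penalty: 9 × 0.5% × €53,928.14 = €2,426.77…
Interest: €53,928.14 × ((1 + 0.0135)^9 − 1) = €53,928.14 × 0.1282719… = €6,917.4657…
Penalties + interest = €18,605.2083 + €6,917.4657… = €25,522.67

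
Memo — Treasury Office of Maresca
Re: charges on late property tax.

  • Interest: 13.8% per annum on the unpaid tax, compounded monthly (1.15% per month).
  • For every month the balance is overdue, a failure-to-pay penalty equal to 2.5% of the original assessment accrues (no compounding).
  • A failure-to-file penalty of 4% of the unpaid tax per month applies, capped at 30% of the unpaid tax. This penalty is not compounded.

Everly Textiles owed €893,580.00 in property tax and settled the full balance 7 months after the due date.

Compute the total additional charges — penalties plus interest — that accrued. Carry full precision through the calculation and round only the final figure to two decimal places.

Failure-to-file: 7 × 4% × €893,580.00 = €250,202.40 (under the 30% cap)
Failure-to-pay penalty = 2.5% × €893,580.00 × 7 mo = €156,376.50
Interest: €893,580.00 × ((1 + 0.0115)^7 − 1) = €893,580.00 × 0.0833311… = €74,463.0017…
Penalties + interest = €406,578.9000 + €74,463.0017… = €481,041.90

€481,041.90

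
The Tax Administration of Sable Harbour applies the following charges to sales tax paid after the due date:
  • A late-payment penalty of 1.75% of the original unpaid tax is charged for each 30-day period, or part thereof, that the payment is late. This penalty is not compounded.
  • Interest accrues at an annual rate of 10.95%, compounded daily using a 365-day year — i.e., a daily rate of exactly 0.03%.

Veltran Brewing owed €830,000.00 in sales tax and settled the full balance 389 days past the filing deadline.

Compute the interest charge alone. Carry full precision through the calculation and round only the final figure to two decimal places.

€102,722.94

Interest: €830,000.00 × ((1 + 0.0003)^389 − 1) = €830,000.00 × 0.12376258… = €102,722.9387…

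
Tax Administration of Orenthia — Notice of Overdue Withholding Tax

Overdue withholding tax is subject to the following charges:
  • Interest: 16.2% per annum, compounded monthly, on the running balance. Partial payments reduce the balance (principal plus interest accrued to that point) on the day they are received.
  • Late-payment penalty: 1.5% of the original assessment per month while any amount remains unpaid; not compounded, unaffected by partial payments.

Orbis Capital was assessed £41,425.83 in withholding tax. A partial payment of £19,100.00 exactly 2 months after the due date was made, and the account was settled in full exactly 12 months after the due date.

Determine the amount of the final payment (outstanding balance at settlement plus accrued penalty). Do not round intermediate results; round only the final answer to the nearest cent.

Monthly rate = 16.2% ÷ 12 = 1.35%
Balance at month 2: £41,425.8300 × (1 + 0.0135)^2 = £42,551.8773…
After £19,100.00 payment: £42,551.8773… − £19,100.00 = £23,451.8773…
Balance at month 12: £23,451.8773… × (1 + 0.0135)^10 = £26,817.3057…
Penalty: 12 × 1.5% × £41,425.83 = £7,456.65…
Final settlement = outstanding balance + penalty = £26,817.3057… + £7,456.65… = £34,273.96

£34,273.96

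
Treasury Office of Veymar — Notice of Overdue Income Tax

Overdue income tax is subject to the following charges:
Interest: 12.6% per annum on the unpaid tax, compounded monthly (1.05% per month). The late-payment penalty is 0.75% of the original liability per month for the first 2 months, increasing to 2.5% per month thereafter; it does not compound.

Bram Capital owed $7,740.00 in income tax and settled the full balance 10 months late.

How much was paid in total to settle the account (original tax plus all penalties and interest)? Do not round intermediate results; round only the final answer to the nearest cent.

Penalty, months 1–2: 2 × 0.75% × $7,740.00 = $116.10
Penalty, months 3–10: 8 × 2.5% × $7,740.00 = $1,548.00
Interest: $7,740.00 × ((1 + 0.0105)^10 − 1) = $7,740.00 × 0.1101028… = $852.1953…
Total = $7,740.00 + $1,664.1000 + $852.1953… = $10,256.30

$10,256.30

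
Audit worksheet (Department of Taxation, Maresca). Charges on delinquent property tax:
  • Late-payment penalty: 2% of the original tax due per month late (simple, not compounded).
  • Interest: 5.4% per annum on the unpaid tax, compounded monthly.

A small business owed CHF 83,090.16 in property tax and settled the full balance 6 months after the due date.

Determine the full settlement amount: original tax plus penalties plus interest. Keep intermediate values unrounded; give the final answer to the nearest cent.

CHF 95,329.80

Late-payment penalty = 2% × CHF 83,090.16 × 6 mo = CHF 9,970.82…
Interest (5.4%/yr ÷ 12 = 0.45%/month): CHF 83,090.16 × ((1 + 0.0045)^6 − 1) = CHF 2,268.8249…
Total = CHF 83,090.16 + CHF 9,970.8192 + CHF 2,268.8249… = CHF 95,329.80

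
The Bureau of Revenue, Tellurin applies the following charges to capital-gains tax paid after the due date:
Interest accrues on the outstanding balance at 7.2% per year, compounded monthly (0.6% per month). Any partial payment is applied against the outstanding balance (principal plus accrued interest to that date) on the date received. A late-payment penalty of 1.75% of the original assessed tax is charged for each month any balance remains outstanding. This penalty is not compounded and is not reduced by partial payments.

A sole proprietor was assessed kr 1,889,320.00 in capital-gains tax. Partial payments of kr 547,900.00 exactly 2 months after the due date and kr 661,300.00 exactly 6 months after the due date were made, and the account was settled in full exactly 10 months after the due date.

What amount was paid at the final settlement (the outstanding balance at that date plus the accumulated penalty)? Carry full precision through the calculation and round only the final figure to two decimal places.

Balance at month 2: kr 1,889,320.0000 × (1 + 0.006)^2 = kr 1,912,059.8555…
After kr 547,900.00 payment: kr 1,912,059.8555… − kr 547,900.00 = kr 1,364,159.8555…
Balance at month 6: kr 1,364,159.8555… × (1 + 0.006)^4 = kr 1,397,195.5310…
After kr 661,300.00 payment: kr 1,397,195.5310… − kr 661,300.00 = kr 735,895.5310…
Balance at month 10: kr 735,895.5310… × (1 + 0.006)^4 = kr 753,716.6139…
Penalty: 10 × 1.75% × kr 1,889,320.00 = kr 330,631.00
Final settlement = outstanding balance + penalty = kr 753,716.6139… + kr 330,631.00 = kr 1,084,347.61

kr 1,084,347.61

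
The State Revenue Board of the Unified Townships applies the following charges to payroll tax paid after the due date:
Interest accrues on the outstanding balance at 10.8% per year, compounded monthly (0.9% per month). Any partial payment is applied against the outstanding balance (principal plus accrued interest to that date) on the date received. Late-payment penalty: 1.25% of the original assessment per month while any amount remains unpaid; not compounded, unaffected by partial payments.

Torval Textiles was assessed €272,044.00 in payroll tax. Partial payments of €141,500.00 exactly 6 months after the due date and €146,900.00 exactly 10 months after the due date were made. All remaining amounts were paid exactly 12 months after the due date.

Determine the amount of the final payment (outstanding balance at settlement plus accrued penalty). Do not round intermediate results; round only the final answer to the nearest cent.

€44,859.13

Balance at month 6: €272,044.0000 × (1 + 0.009)^6 = €287,068.9027…
After €141,500.00 payment: €287,068.9027… − €141,500.00 = €145,568.9027…
Balance at month 10: €145,568.9027… × (1 + 0.009)^4 = €150,880.5552…
After €146,900.00 payment: €150,880.5552… − €146,900.00 = €3,980.5552…
Balance at month 12: €3,980.5552… × (1 + 0.009)^2 = €4,052.5276…
Penalty: 12 × 1.25% × €272,044.00 = €40,806.60
Final settlement = outstanding balance + penalty = €4,052.5276… + €40,806.60 = €44,859.13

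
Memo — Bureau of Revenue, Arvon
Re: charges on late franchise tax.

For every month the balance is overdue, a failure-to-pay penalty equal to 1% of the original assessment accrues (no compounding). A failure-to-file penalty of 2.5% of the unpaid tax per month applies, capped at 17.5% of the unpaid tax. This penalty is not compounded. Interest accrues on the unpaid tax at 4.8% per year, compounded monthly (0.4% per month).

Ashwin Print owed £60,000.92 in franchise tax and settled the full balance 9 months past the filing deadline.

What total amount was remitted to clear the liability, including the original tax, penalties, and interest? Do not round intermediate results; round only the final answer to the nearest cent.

£78,096.08

Failure-to-file: 9 × 2.5% × £60,000.92 = £13,500.21…, capped at 17.5% × £60,000.92 = £10,500.16…
Failure-to-pay penalty: 9 × 1% × £60,000.92 = £5,400.08…
Interest: £60,000.92 × ((1 + 0.004)^9 − 1) = £60,000.92 × 0.0365814… = £2,194.9182…
Total = £60,000.92 + £15,900.2438 + £2,194.9182… = £78,096.08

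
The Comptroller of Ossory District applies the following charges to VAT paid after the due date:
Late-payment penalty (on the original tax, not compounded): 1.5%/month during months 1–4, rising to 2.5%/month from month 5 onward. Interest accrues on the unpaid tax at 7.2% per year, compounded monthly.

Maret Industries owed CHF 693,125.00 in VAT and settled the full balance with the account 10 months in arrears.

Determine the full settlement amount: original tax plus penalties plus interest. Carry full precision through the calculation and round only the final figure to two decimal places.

Penalty, months 1–4: 4 × 1.5% × CHF 693,125.00 = CHF 41,587.50
Penalty, months 5–10: 6 × 2.5% × CHF 693,125.00 = CHF 103,968.75
Interest (7.2%/yr ÷ 12 = 0.6%/month): CHF 693,125.00 × ((1 + 0.006)^10 − 1) = CHF 42,728.5183…
Total = CHF 693,125.00 + CHF 145,556.2500 + CHF 42,728.5183… = CHF 881,409.77

CHF 881,409.77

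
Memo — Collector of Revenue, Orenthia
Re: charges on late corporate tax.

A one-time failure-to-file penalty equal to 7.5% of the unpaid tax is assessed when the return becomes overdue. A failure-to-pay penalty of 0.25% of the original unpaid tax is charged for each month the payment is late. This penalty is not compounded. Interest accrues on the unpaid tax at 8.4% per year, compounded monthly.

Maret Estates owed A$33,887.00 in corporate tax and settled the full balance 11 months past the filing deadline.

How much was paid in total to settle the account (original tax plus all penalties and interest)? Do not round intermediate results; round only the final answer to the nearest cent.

A$40,062.99

Failure-to-file penalty: 7.5% × A$33,887.00 = A$2,541.53…
Failure-to-pay penalty = 0.25% × A$33,887.00 × 11 mo = A$931.89…
Interest (8.4%/yr ÷ 12 = 0.7%/month): A$33,887.00 × ((1 + 0.007)^11 − 1) = A$2,702.5694…
Total = A$33,887.00 + A$3,473.4175 + A$2,702.5694… = A$40,062.99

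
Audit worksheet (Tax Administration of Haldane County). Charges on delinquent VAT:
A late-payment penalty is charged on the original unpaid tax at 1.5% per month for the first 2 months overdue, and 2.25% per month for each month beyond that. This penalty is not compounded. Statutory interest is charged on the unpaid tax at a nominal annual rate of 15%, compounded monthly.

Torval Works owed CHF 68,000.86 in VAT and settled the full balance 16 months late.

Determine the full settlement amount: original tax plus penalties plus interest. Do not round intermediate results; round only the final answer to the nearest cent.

Penalty, months 1–2: 2 × 1.5% × CHF 68,000.86 = CHF 2,040.03…
Penalty, months 3–16: 14 × 2.25% × CHF 68,000.86 = CHF 21,420.27…
Interest (15%/yr ÷ 12 = 1.25%/month): CHF 68,000.86 × ((1 + 0.0125)^16 − 1) = CHF 14,952.6783…
Total = CHF 68,000.86 + CHF 23,460.2967 + CHF 14,952.6783… = CHF 106,413.84

CHF 106,413.84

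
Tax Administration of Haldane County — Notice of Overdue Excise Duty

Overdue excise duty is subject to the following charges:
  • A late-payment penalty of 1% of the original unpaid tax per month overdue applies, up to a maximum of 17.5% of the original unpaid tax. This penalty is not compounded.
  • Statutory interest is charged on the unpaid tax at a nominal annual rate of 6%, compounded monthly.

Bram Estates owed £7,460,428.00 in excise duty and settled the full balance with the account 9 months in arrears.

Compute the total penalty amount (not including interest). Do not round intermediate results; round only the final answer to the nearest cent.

Penalty: 9 × 1% × £7,460,428.00 = £671,438.52 (below the 17.5% cap of £1,305,574.90)

£671,438.52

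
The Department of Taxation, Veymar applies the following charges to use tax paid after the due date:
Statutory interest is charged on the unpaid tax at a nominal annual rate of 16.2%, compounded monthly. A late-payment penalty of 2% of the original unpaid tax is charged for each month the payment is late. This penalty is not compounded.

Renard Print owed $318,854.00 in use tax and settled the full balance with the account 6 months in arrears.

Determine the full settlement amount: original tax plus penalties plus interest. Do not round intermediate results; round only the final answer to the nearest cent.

Late-payment penalty = 2% × $318,854.00 × 6 mo = $38,262.48
Interest (16.2%/yr ÷ 12 = 1.35%/month): $318,854.00 × ((1 + 0.0135)^6 − 1) = $26,714.6909…
Total = $318,854.00 + $38,262.4800 + $26,714.6909… = $383,831.17

$383,831.17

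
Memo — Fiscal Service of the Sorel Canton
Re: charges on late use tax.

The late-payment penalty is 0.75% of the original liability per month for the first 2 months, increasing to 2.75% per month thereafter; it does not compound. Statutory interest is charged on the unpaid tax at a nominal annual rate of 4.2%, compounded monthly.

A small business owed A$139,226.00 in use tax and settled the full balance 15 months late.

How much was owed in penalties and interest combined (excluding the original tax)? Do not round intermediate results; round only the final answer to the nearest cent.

Penalty, months 1–2: 2 × 0.75% × A$139,226.00 = A$2,088.39
Penalty, months 3–15: 13 × 2.75% × A$139,226.00 = A$49,773.30…
Interest (4.2%/yr ÷ 12 = 0.35%/month): A$139,226.00 × ((1 + 0.0035)^15 − 1) = A$7,491.1892…
Penalties + interest = A$51,861.6850 + A$7,491.1892… = A$59,352.87

A$59,352.87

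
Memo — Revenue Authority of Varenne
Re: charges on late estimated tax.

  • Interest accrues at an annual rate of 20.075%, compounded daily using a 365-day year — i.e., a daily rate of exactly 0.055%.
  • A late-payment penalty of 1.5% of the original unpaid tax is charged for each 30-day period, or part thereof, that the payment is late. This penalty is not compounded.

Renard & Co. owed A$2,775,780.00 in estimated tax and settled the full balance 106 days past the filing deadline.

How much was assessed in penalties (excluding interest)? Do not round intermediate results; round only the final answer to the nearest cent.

Penalty periods: ⌈106/30⌉ = 4; penalty = 4 × 1.5% × A$2,775,780.00 = A$166,546.80

A$166,546.80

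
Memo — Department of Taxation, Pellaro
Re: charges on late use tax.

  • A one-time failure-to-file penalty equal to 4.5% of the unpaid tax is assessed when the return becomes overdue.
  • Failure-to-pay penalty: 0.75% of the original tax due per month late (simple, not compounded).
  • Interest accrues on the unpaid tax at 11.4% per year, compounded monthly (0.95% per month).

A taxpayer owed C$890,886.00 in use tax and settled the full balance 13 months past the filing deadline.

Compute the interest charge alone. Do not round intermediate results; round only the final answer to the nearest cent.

C$116,519.54

Interest: C$890,886.00 × ((1 + 0.0095)^13 − 1) = C$890,886.00 × 0.1307906… = C$116,519.5446…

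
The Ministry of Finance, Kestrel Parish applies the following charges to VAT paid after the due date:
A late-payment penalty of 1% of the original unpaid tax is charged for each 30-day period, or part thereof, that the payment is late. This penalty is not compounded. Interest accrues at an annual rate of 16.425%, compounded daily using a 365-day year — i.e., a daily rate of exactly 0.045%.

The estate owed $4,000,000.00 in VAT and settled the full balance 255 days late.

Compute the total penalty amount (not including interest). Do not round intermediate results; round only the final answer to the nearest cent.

Penalty periods: ⌈255/30⌉ = 9; penalty = 9 × 1% × $4,000,000.00 = $360,000.00

$360,000.00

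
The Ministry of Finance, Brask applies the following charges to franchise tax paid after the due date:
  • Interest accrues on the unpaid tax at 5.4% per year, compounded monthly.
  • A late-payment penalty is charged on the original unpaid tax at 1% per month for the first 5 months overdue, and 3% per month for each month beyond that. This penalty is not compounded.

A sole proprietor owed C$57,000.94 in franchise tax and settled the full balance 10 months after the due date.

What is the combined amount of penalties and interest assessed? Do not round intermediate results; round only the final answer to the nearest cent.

Penalty, months 1–5: 5 × 1% × C$57,000.94 = C$2,850.05…
Penalty, months 6–10: 5 × 3% × C$57,000.94 = C$8,550.14…
Interest (5.4%/yr ÷ 12 = 0.45%/month): C$57,000.94 × ((1 + 0.0045)^10 − 1) = C$2,617.6126…
Penalties + interest = C$11,400.1880 + C$2,617.6126… = C$14,017.80

C$14,017.80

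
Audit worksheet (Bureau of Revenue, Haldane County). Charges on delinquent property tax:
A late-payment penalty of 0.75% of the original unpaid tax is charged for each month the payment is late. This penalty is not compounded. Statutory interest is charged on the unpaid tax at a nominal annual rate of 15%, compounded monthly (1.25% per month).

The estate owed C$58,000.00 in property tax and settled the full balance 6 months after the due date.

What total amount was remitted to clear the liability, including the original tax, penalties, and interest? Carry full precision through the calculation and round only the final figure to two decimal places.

C$65,098.22

Late-payment penalty = 0.75% × C$58,000.00 × 6 mo = C$2,610.00
Interest: C$58,000.00 × ((1 + 0.0125)^6 − 1) = C$58,000.00 × 0.0773832… = C$4,488.2245…
Total = C$58,000.00 + C$2,610.0000 + C$4,488.2245… = C$65,098.22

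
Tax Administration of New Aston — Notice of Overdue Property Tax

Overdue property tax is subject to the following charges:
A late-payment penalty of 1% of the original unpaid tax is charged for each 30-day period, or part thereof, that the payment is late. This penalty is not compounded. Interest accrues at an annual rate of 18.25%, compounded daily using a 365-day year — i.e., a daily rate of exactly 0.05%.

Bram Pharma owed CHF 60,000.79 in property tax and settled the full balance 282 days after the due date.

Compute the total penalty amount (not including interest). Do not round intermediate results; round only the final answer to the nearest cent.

CHF 6,000.08

Penalty periods: ⌈282/30⌉ = 10; penalty = 10 × 1% × CHF 60,000.79 = CHF 6,000.08…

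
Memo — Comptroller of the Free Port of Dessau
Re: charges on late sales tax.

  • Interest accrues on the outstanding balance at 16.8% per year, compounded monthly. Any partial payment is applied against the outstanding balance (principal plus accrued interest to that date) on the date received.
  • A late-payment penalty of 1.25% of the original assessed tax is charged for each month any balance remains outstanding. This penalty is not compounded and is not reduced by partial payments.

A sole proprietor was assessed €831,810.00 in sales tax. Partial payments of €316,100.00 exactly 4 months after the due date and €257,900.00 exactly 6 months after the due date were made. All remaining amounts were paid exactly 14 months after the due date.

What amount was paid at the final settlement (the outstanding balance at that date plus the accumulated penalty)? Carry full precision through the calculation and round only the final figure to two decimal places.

€504,622.23

Monthly rate = 16.8% ÷ 12 = 1.4%
Balance at month 4: €831,810.0000 × (1 + 0.014)^4 = €879,378.7305…
After €316,100.00 payment: €879,378.7305… − €316,100.00 = €563,278.7305…
Balance at month 6: €563,278.7305… × (1 + 0.014)^2 = €579,160.9375…
After €257,900.00 payment: €579,160.9375… − €257,900.00 = €321,260.9375…
Balance at month 14: €321,260.9375… × (1 + 0.014)^8 = €359,055.4825…
Penalty: 14 × 1.25% × €831,810.00 = €145,566.75
Final settlement = outstanding balance + penalty = €359,055.4825… + €145,566.75 = €504,622.23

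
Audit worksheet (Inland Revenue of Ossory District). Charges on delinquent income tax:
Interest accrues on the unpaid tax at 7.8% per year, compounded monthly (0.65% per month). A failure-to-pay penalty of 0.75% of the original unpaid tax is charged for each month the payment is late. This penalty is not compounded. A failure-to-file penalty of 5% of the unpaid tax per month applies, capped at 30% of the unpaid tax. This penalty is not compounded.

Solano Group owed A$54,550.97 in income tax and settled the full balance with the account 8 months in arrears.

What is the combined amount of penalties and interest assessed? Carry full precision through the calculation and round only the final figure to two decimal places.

A$22,540.38

Failure-to-file: 8 × 5% × A$54,550.97 = A$21,820.39…, capped at 30% × A$54,550.97 = A$16,365.29…
Failure-to-pay penalty = 0.75% × A$54,550.97 × 8 mo = A$3,273.06…
Interest: A$54,550.97 × ((1 + 0.0065)^8 − 1) = A$54,550.97 × 0.0531985… = A$2,902.0300…
Penalties + interest = A$19,638.3492 + A$2,902.0300… = A$22,540.38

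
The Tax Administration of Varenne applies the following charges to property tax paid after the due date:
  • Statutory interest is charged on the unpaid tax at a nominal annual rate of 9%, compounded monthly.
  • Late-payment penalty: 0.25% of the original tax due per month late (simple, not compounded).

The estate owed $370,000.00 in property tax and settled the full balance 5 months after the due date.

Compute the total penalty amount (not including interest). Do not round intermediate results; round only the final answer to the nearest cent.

$4,625.00

Late-payment penalty: 5 × 0.25% × $370,000.00 = $4,625.00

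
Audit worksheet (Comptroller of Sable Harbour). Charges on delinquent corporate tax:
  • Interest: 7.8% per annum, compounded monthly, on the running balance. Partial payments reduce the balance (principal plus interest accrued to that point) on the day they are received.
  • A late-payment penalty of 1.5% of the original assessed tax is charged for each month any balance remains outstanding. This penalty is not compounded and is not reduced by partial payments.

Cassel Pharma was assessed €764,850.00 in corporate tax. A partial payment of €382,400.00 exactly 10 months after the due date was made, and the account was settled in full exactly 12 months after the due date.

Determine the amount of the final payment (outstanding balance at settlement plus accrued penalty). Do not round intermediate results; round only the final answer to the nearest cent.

Monthly rate = 7.8% ÷ 12 = 0.65%
Balance at month 10: €764,850.0000 × (1 + 0.0065)^10 = €816,044.9157…
After €382,400.00 payment: €816,044.9157… − €382,400.00 = €433,644.9157…
Balance at month 12: €433,644.9157… × (1 + 0.0065)^2 = €439,300.6211…
Penalty: 12 × 1.5% × €764,850.00 = €137,673.00
Final settlement = outstanding balance + penalty = €439,300.6211… + €137,673.00 = €576,973.62

€576,973.62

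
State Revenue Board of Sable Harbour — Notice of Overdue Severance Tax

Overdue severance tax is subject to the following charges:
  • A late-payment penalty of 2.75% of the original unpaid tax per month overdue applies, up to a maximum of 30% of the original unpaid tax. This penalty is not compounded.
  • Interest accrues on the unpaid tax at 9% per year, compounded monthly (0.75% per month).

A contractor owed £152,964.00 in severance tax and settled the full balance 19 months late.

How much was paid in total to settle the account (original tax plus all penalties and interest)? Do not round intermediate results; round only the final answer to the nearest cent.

£222,186.34

Penalty (uncapped): 19 × 2.75% × £152,964.00 = £79,923.69; cap = 30% × £152,964.00 = £45,889.20 → penalty = £45,889.20
Interest: £152,964.00 × ((1 + 0.0075)^19 − 1) = £152,964.00 × 0.1525401… = £23,333.1426…
Total = £152,964.00 + £45,889.2000 + £23,333.1426… = £222,186.34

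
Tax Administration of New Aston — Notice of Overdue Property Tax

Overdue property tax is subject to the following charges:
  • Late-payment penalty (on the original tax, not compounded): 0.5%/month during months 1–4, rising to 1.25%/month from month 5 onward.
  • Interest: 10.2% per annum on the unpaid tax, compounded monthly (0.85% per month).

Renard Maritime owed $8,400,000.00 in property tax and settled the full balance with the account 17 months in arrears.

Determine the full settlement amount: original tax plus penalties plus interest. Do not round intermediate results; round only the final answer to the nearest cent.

Penalty, months 1–4: 4 × 0.5% × $8,400,000.00 = $168,000.00
Penalty, months 5–17: 13 × 1.25% × $8,400,000.00 = $1,365,000.00
Interest: $8,400,000.00 × ((1 + 0.0085)^17 − 1) = $8,400,000.00 × 0.1547563… = $1,299,952.9876…
Total = $8,400,000.00 + $1,533,000.0000 + $1,299,952.9876… = $11,232,952.99

$11,232,952.99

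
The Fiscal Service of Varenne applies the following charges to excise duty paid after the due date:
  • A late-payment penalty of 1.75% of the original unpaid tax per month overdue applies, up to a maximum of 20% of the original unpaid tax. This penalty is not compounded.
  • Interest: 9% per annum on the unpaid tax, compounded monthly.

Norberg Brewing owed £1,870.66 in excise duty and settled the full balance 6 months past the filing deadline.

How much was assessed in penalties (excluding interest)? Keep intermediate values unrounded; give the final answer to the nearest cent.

Penalty: 6 × 1.75% × £1,870.66 = £196.42… (below the 20% cap of £374.13…)

£196.42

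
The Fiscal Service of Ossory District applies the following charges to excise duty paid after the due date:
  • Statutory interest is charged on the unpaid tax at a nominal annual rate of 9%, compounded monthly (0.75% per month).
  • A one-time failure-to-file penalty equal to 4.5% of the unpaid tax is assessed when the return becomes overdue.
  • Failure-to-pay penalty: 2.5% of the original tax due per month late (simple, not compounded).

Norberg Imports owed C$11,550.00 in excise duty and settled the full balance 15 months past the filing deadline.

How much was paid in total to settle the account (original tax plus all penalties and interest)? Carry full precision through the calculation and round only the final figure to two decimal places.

C$17,770.86

Failure-to-file penalty: 4.5% × C$11,550.00 = C$519.75
Failure-to-pay penalty = 2.5% × C$11,550.00 × 15 mo = C$4,331.25
Interest: C$11,550.00 × ((1 + 0.0075)^15 − 1) = C$11,550.00 × 0.1186026… = C$1,369.8600…
Total = C$11,550.00 + C$4,851.0000 + C$1,369.8600… = C$17,770.86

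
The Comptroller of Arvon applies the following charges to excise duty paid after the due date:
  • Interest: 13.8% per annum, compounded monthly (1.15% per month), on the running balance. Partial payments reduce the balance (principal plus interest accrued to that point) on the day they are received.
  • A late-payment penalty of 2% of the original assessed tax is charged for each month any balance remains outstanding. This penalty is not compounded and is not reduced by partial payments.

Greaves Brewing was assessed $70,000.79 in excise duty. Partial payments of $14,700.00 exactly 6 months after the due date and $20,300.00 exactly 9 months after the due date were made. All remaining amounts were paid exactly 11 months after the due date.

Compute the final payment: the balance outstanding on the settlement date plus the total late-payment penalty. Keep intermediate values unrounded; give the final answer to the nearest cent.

Balance at month 6: $70,000.7900 × (1 + 0.0115)^6 = $74,971.8563…
After $14,700.00 payment: $74,971.8563… − $14,700.00 = $60,271.8563…
Balance at month 9: $60,271.8563… × (1 + 0.0115)^3 = $62,375.2398…
After $20,300.00 payment: $62,375.2398… − $20,300.00 = $42,075.2398…
Balance at month 11: $42,075.2398… × (1 + 0.0115)^2 = $43,048.5348…
Penalty: 11 × 2% × $70,000.79 = $15,400.17…
Final settlement = outstanding balance + penalty = $43,048.5348… + $15,400.17… = $58,448.71

$58,448.71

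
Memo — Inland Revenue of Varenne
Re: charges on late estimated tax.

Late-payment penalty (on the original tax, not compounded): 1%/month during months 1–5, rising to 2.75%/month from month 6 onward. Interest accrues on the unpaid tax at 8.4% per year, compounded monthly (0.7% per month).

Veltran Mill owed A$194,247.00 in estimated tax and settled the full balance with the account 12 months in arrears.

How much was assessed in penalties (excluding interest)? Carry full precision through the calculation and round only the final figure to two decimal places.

Penalty, months 1–5: 5 × 1% × A$194,247.00 = A$9,712.35
Penalty, months 6–12: 7 × 2.75% × A$194,247.00 = A$37,392.55…
Total penalty = A$9,712.35 + A$37,392.55… = A$47,104.90

A$47,104.90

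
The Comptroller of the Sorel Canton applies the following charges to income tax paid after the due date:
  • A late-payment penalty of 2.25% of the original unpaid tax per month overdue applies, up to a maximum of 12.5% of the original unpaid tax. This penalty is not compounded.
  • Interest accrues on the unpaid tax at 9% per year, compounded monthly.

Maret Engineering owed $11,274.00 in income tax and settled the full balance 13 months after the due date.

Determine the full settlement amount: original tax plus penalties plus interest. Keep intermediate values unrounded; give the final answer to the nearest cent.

$13,833.32

Penalty (uncapped): 13 × 2.25% × $11,274.00 = $3,297.65…; cap = 12.5% × $11,274.00 = $1,409.25 → penalty = $1,409.25
Interest (9%/yr ÷ 12 = 0.75%/month): $11,274.00 × ((1 + 0.0075)^13 − 1) = $1,150.0658…
Total = $11,274.00 + $1,409.2500 + $1,150.0658… = $13,833.32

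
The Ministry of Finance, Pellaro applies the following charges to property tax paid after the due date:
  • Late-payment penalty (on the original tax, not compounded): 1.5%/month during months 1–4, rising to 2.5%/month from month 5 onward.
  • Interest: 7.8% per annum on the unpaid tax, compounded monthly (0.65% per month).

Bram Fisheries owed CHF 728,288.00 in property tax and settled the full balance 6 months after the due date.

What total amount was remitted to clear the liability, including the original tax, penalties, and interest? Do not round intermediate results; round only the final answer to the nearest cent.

Penalty, months 1–4: 4 × 1.5% × CHF 728,288.00 = CHF 43,697.28
Penalty, months 5–6: 2 × 2.5% × CHF 728,288.00 = CHF 36,414.40
Interest: CHF 728,288.00 × ((1 + 0.0065)^6 − 1) = CHF 728,288.00 × 0.0396393… = CHF 28,868.8042…
Total = CHF 728,288.00 + CHF 80,111.6800 + CHF 28,868.8042… = CHF 837,268.48

CHF 837,268.48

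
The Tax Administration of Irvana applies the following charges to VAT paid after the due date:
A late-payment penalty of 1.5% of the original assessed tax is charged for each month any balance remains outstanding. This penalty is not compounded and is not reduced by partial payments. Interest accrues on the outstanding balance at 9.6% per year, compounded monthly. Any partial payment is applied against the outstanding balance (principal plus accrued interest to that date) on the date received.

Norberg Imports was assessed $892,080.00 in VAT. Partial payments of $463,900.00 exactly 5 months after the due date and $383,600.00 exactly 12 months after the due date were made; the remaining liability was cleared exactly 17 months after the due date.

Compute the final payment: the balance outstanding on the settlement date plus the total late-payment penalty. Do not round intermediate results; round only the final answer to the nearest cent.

Monthly rate = 9.6% ÷ 12 = 0.8%
Balance at month 5: $892,080.0000 × (1 + 0.008)^5 = $928,338.7169…
After $463,900.00 payment: $928,338.7169… − $463,900.00 = $464,438.7169…
Balance at month 12: $464,438.7169… × (1 + 0.008)^7 = $491,079.8804…
After $383,600.00 payment: $491,079.8804… − $383,600.00 = $107,479.8804…
Balance at month 17: $107,479.8804… × (1 + 0.008)^5 = $111,848.4152…
Penalty: 17 × 1.5% × $892,080.00 = $227,480.40
Final settlement = outstanding balance + penalty = $111,848.4152… + $227,480.40 = $339,328.82

$339,328.82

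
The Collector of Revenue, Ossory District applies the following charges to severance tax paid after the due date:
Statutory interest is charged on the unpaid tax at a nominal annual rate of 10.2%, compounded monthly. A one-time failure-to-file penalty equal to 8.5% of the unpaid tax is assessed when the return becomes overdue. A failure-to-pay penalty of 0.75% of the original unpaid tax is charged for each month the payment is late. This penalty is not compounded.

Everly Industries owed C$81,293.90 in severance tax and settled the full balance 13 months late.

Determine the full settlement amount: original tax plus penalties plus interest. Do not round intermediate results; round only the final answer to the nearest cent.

C$105,585.73

Failure-to-file penalty: 8.5% × C$81,293.90 = C$6,909.98…
Failure-to-pay penalty: 13 × 0.75% × C$81,293.90 = C$7,926.16…
Interest (10.2%/yr ÷ 12 = 0.85%/month): C$81,293.90 × ((1 + 0.0085)^13 − 1) = C$9,455.6943…
Total = C$81,293.90 + C$14,836.1368… + C$9,455.6943… = C$105,585.73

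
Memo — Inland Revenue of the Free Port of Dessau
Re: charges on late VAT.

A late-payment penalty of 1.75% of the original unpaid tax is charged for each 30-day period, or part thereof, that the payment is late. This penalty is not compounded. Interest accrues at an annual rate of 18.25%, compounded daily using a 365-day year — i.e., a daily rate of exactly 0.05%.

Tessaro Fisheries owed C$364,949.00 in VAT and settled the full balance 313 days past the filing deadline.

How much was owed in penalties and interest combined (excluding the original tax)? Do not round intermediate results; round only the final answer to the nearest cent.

Penalty periods: ⌈313/30⌉ = 11; penalty = 11 × 1.75% × C$364,949.00 = C$70,252.68…
Interest: C$364,949.00 × ((1 + 0.0005)^313 − 1) = C$364,949.00 × 0.16936503… = C$61,809.5966…
Penalties + interest = C$70,252.6825 + C$61,809.5966… = C$132,062.28

C$132,062.28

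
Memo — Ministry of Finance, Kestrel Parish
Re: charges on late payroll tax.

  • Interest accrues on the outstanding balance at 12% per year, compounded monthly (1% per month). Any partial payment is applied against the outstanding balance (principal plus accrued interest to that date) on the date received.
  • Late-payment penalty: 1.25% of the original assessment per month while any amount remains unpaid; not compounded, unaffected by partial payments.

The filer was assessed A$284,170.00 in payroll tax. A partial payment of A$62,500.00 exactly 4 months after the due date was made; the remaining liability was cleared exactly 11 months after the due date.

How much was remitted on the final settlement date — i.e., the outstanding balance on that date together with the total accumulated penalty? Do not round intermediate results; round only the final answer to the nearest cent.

Balance at month 4: A$284,170.0000 × (1 + 0.01)^4 = A$295,708.4415…
After A$62,500.00 payment: A$295,708.4415… − A$62,500.00 = A$233,208.4415…
Balance at month 11: A$233,208.4415… × (1 + 0.01)^7 = A$250,031.0146…
Penalty: 11 × 1.25% × A$284,170.00 = A$39,073.38…
Final settlement = outstanding balance + penalty = A$250,031.0146… + A$39,073.38… = A$289,104.39

A$289,104.39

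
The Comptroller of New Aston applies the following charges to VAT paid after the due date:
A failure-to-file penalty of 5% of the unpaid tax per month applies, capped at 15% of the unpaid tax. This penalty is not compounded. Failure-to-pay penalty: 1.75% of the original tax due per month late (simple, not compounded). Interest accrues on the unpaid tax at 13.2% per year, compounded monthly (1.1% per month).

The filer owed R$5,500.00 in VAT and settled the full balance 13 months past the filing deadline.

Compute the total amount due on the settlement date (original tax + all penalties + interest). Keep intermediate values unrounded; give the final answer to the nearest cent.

R$8,416.81

Failure-to-file: 13 × 5% × R$5,500.00 = R$3,575.00, capped at 15% × R$5,500.00 = R$825.00
Failure-to-pay penalty: 13 × 1.75% × R$5,500.00 = R$1,251.25
Interest: R$5,500.00 × ((1 + 0.011)^13 − 1) = R$5,500.00 × 0.1528293… = R$840.5614…
Total = R$5,500.00 + R$2,076.2500 + R$840.5614… = R$8,416.81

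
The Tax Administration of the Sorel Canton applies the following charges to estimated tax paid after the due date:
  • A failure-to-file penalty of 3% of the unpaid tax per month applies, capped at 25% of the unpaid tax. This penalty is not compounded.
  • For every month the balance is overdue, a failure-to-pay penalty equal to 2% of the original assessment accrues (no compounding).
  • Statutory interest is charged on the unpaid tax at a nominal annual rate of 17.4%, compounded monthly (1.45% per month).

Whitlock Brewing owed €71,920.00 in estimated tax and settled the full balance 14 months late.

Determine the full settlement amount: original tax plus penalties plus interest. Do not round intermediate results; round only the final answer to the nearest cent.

€126,096.47

Failure-to-file: 14 × 3% × €71,920.00 = €30,206.40, capped at 25% × €71,920.00 = €17,980.00
Failure-to-pay penalty = 2% × €71,920.00 × 14 mo = €20,137.60
Interest: €71,920.00 × ((1 + 0.0145)^14 − 1) = €71,920.00 × 0.2232880… = €16,058.8737…
Total = €71,920.00 + €38,117.6000 + €16,058.8737… = €126,096.47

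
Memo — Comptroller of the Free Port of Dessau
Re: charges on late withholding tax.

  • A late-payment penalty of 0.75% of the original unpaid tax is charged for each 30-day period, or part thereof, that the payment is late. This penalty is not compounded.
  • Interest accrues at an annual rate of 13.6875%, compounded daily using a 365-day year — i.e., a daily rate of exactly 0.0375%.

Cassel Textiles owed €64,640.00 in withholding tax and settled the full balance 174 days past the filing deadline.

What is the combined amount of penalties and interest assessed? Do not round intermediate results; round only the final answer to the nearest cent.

Penalty periods: ⌈174/30⌉ = 6; penalty = 6 × 0.75% × €64,640.00 = €2,908.80
Interest: €64,640.00 × ((1 + 0.000375)^174 − 1) = €64,640.00 × 0.06741279… = €4,357.5628…
Penalties + interest = €2,908.8000 + €4,357.5628… = €7,266.36

€7,266.36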